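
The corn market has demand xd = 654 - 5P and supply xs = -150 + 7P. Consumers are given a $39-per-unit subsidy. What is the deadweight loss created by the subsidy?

Pre-subsidy: 654 - 5P = -150 + 7P gives P* = 67, x* = 319.
With the rebate, buyers effectively pay Pb = Ps − 39, where Ps is the price sellers receive.
Demand in terms of Ps becomes xd = 654 − 5(Ps − 39) = 849 - 5Ps. Setting this equal to supply: 849 - 5Ps = -150 + 7Ps, so Ps = 83.25.
Buyers pay Pb = 83.25 − 39 = 44.25; x' = -150 + 7·83.25 = 432.75.
The subsidy expands output by 432.75 − 319 = 113.75 past the efficient level; on those units the gap between marginal cost and willingness to pay runs from 0 up to 39.
DWL = ½ × 39 × 113.75 = 2218.125.

Deadweight loss = $2218.125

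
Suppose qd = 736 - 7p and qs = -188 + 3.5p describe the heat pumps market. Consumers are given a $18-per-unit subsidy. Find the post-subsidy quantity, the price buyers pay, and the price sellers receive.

q' = 162; buyers pay $82; sellers receive $100

Pre-subsidy: 736 - 7p = -188 + 3.5p gives p* = 88, q* = 120.
With the rebate, buyers effectively pay pb = ps − 18, where ps is the price sellers receive.
Demand in terms of ps becomes qd = 736 − 7(ps − 18) = 862 - 7ps. Setting this equal to supply: 862 - 7ps = -188 + 3.5ps, so ps = 100.
Buyers pay pb = 100 − 18 = 82; q' = -188 + 3.5·100 = 162.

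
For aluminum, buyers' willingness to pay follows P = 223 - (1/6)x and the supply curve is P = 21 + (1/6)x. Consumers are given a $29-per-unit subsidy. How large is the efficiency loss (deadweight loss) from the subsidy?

Deadweight loss = $1261.5

Pre-subsidy: 223 - (1/6)x = 21 + (1/6)x gives x* = 606 and P* = 122.
With the rebate, buyers effectively pay Pb = Ps − 29, where Ps is the price sellers receive.
On the curves, Pb = 223 - (1/6)x and Ps = 21 + (1/6)x; the wedge Ps − Pb = 29 gives 21 + (1/6)x − (223 - (1/6)x) = 29, so x' = 693.
Then Pb = 223 − (1/6)·693 = 107.5 and Ps = 21 + (1/6)·693 = 136.5.
The subsidy expands output by 693 − 606 = 87 past the efficient level; on those units the gap between marginal cost and willingness to pay runs from 0 up to 29.
DWL = ½ × 29 × 87 = 1261.5.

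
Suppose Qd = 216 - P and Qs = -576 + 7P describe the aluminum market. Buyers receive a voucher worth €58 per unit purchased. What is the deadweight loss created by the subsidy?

Deadweight loss = €1471.75

Pre-subsidy: 216 - P = -576 + 7P gives P* = 99, Q* = 117.
With the rebate, buyers effectively pay Pb = Ps − 58, where Ps is the price sellers receive.
Demand in terms of Ps becomes Qd = 216 − 1(Ps − 58) = 274 - Ps. Setting this equal to supply: 274 - Ps = -576 + 7Ps, so Ps = 106.25.
Buyers pay Pb = 106.25 − 58 = 48.25; Q' = -576 + 7·106.25 = 167.75.
The subsidy expands output by 167.75 − 117 = 50.75 past the efficient level; on those units the gap between marginal cost and willingness to pay runs from 0 up to 58.
DWL = ½ × 58 × 50.75 = 1471.75.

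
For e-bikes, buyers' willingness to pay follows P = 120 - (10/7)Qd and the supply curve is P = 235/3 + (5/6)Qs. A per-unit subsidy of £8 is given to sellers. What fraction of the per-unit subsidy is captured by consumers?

Pre-subsidy: 120 - (10/7)Q = 235/3 + (5/6)Q gives Q* = 350/19 and P* = 1780/19.
With the subsidy, sellers receive Ps = Pb + 8 for each unit, where Pb is the price buyers pay.
On the curves, Pb = 120 - (10/7)Q and Ps = 235/3 + (5/6)Q; the wedge Ps − Pb = 8 gives 235/3 + (5/6)Q − (120 - (10/7)Q) = 8, so Q' = 2086/95.
Then Pb = 120 − (10/7)·(2086/95) = 1684/19 and Ps = 235/3 + (5/6)·(2086/95) = 1836/19.
Buyers' price falls by P* − Pb = 1780/19 − 1684/19 = 96/19; sellers' price rises by Ps − P* = 1836/19 − 1780/19 = 56/19.
So consumers capture (96/19)/8 = 12/19 of each unit of subsidy.

Consumer share = 12/19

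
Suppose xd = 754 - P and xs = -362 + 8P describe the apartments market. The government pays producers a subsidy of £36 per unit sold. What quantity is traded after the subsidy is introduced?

x' = 662

Pre-subsidy: 754 - P = -362 + 8P gives P* = 124, x* = 630.
With the subsidy, sellers receive Ps = Pb + 36 for each unit, where Pb is the price buyers pay.
Supply in terms of Pb becomes xs = -362 + 8(Pb + 36) = -74 + 8Pb. Setting this equal to demand: 754 - Pb = -74 + 8Pb, so Pb = 92.
Sellers receive Ps = 92 + 36 = 128; x' = 754 − 1·92 = 662.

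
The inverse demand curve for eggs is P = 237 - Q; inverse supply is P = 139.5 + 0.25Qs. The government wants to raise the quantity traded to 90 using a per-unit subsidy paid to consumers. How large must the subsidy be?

Required subsidy s = 15 per unit

At Q = 90, from the demand curve buyers pay Pb = 237 − 1·90 = 147; from the supply curve sellers need Ps = 139.5 + 0.25·90 = 162.
The subsidy must fill the gap: s = Ps − Pb = 162 − 147 = 15.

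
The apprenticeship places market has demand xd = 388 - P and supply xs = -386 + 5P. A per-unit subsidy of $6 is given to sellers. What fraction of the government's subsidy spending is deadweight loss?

DWL / government spending = 5/528

Pre-subsidy: 388 - P = -386 + 5P gives P* = 129, x* = 259.
With the subsidy, sellers receive Ps = Pb + 6 for each unit, where Pb is the price buyers pay.
Supply in terms of Pb becomes xs = -386 + 5(Pb + 6) = -356 + 5Pb. Setting this equal to demand: 388 - Pb = -356 + 5Pb, so Pb = 124.
Sellers receive Ps = 124 + 6 = 130; x' = 388 − 1·124 = 264.
ΔCS = ½(259 + 264)(129 − 124) = 1307.5; ΔPS = ½(259 + 264)(130 − 129) = 261.5.
Government spending = 6 × 264 = 1584.
DWL = ½ × 6 × (264 − 259) = 15; fraction = 15 / 1584 = 5/528.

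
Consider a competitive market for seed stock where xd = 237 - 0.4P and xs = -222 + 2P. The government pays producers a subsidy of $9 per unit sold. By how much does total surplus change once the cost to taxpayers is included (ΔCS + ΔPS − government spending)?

Pre-subsidy: 237 - 0.4P = -222 + 2P gives P* = 191.25, x* = 160.5.
With the subsidy, sellers receive Ps = Pb + 9 for each unit, where Pb is the price buyers pay.
Supply in terms of Pb becomes xs = -222 + 2(Pb + 9) = -204 + 2Pb. Setting this equal to demand: 237 - 0.4Pb = -204 + 2Pb, so Pb = 183.75.
Sellers receive Ps = 183.75 + 9 = 192.75; x' = 237 − 0.4·183.75 = 163.5.
ΔCS = ½(160.5 + 163.5)(191.25 − 183.75) = 1215; ΔPS = ½(160.5 + 163.5)(192.75 − 191.25) = 243.
Government spending = 9 × 163.5 = 1471.5.
Net change = 1215 + 243 − 1471.5 = -13.5. The loss equals the DWL triangle ½·9·3.

Net change in total surplus = -$13.5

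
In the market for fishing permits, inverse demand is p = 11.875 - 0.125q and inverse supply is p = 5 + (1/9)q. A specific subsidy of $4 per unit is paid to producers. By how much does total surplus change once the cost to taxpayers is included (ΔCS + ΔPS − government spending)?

Pre-subsidy: 11.875 - 0.125q = 5 + (1/9)q gives q* = 495/17 and p* = 140/17.
With the subsidy, sellers receive ps = pb + 4 for each unit, where pb is the price buyers pay.
On the curves, pb = 11.875 - 0.125q and ps = 5 + (1/9)q; the wedge ps − pb = 4 gives 5 + (1/9)q − (11.875 - 0.125q) = 4, so q' = 783/17.
Then pb = 11.875 − 0.125·(783/17) = 104/17 and ps = 5 + (1/9)·(783/17) = 172/17.
ΔCS = ½(495/17 + 783/17)(140/17 − 104/17) = 23004/289; ΔPS = ½(495/17 + 783/17)(172/17 − 140/17) = 20448/289.
Government spending = 4 × 783/17 = 3132/17.
Net change = 23004/289 + 20448/289 − 3132/17 = -576/17. The loss equals the DWL triangle ½·4·288/17.

Net change in total surplus = -576/17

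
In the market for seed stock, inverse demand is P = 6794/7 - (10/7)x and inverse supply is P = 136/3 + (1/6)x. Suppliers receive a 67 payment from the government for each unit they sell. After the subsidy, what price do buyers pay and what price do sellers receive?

Pre-subsidy: 6794/7 - (10/7)x = 136/3 + (1/6)x gives x* = 580 and P* = 142.
With the subsidy, sellers receive Ps = Pb + 67 for each unit, where Pb is the price buyers pay.
On the curves, Pb = 6794/7 - (10/7)x and Ps = 136/3 + (1/6)x; the wedge Ps − Pb = 67 gives 136/3 + (1/6)x − (6794/7 - (10/7)x) = 67, so x' = 622.
Then Pb = 6794/7 − (10/7)·622 = 82 and Ps = 136/3 + (1/6)·622 = 149.

Buyers pay 82; sellers receive 149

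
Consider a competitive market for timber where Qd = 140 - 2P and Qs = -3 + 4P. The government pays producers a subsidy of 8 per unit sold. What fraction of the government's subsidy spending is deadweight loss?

DWL / government spending = 16/309

Pre-subsidy: 140 - 2P = -3 + 4P gives P* = 143/6, Q* = 277/3.
With the subsidy, sellers receive Ps = Pb + 8 for each unit, where Pb is the price buyers pay.
Supply in terms of Pb becomes Qs = -3 + 4(Pb + 8) = 29 + 4Pb. Setting this equal to demand: 140 - 2Pb = 29 + 4Pb, so Pb = 18.5.
Sellers receive Ps = 18.5 + 8 = 26.5; Q' = 140 − 2·18.5 = 103.
ΔCS = ½(277/3 + 103)(143/6 − 18.5) = 4688/9; ΔPS = ½(277/3 + 103)(26.5 − 143/6) = 2344/9.
Government spending = 8 × 103 = 824.
DWL = ½ × 8 × (103 − 277/3) = 128/3; fraction = (128/3) / 824 = 16/309.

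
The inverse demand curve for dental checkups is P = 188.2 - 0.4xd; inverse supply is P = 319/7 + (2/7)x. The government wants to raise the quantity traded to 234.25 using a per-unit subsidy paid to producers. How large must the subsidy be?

Required subsidy s = 18 per unit

At x = 234.25, from the demand curve buyers pay Pb = 188.2 − 0.4·234.25 = 94.5; from the supply curve sellers need Ps = 319/7 + (2/7)·234.25 = 112.5.
The subsidy must fill the gap: s = Ps − Pb = 112.5 − 94.5 = 18.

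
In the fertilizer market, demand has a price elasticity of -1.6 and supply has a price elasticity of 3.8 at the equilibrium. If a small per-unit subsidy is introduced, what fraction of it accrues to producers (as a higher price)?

Producer share = 8/27

For a small subsidy around the equilibrium, the benefit split depends on the relative slopes, which at a point are proportional to the elasticities.
Buyer share = εs/(εs + |εd|) = 3.8/(3.8 + 1.6) = 19/27; seller share = |εd|/(εs + |εd|) = 8/27.
So producers capture 8/27 of the subsidy.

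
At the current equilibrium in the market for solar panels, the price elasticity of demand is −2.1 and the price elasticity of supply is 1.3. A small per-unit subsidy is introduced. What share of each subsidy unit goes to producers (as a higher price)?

For a small subsidy around the equilibrium, the benefit split depends on the relative slopes, which at a point are proportional to the elasticities.
Buyer share = εs/(εs + |εd|) = 1.3/(1.3 + 2.1) = 13/34; seller share = |εd|/(εs + |εd|) = 21/34.
So producers capture 21/34 of the subsidy.

Producer share = 21/34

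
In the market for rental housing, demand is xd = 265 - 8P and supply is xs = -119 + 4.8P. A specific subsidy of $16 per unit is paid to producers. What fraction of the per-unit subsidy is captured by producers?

Producer share = 0.625

Pre-subsidy: 265 - 8P = -119 + 4.8P gives P* = 30, x* = 25.
With the subsidy, sellers receive Ps = Pb + 16 for each unit, where Pb is the price buyers pay.
Supply in terms of Pb becomes xs = -119 + 4.8(Pb + 16) = -42.2 + 4.8Pb. Setting this equal to demand: 265 - 8Pb = -42.2 + 4.8Pb, so Pb = 24.
Sellers receive Ps = 24 + 16 = 40; x' = 265 − 8·24 = 73.
Buyers' price falls by P* − Pb = 30 − 24 = 6; sellers' price rises by Ps − P* = 40 − 30 = 10.
So producers capture 10/16 = 0.625 of each unit of subsidy.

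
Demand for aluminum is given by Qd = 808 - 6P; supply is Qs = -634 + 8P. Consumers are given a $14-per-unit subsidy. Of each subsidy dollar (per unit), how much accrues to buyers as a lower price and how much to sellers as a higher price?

Buyers gain $8 per unit; sellers gain $6 per unit

Pre-subsidy: 808 - 6P = -634 + 8P gives P* = 103, Q* = 190.
With the rebate, buyers effectively pay Pb = Ps − 14, where Ps is the price sellers receive.
Demand in terms of Ps becomes Qd = 808 − 6(Ps − 14) = 892 - 6Ps. Setting this equal to supply: 892 - 6Ps = -634 + 8Ps, so Ps = 109.
Buyers pay Pb = 109 − 14 = 95; Q' = -634 + 8·109 = 238.
Buyers' price falls by P* − Pb = 103 − 95 = 8; sellers' price rises by Ps − P* = 109 − 103 = 6.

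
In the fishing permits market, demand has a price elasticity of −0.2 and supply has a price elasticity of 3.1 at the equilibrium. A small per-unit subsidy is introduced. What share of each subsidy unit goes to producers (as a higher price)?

For a small subsidy around the equilibrium, the benefit split depends on the relative slopes, which at a point are proportional to the elasticities.
Buyer share = εs/(εs + |εd|) = 3.1/(3.1 + 0.2) = 31/33; seller share = |εd|/(εs + |εd|) = 2/33.
So producers capture 2/33 of the subsidy.

Producer share = 2/33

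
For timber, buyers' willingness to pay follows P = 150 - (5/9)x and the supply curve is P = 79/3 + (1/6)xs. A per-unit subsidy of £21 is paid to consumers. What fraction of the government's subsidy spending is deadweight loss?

DWL / government spending = 9/124

Pre-subsidy: 150 - (5/9)x = 79/3 + (1/6)x gives x* = 2226/13 and P* = 2140/39.
With the rebate, buyers effectively pay Pb = Ps − 21, where Ps is the price sellers receive.
On the curves, Pb = 150 - (5/9)x and Ps = 79/3 + (1/6)x; the wedge Ps − Pb = 21 gives 79/3 + (1/6)x − (150 - (5/9)x) = 21, so x' = 2604/13.
Then Pb = 150 − (5/9)·(2604/13) = 1510/39 and Ps = 79/3 + (1/6)·(2604/13) = 2329/39.
ΔCS = ½(2226/13 + 2604/13)(2140/39 − 1510/39) = 507150/169; ΔPS = ½(2226/13 + 2604/13)(2329/39 − 2140/39) = 152145/169.
Government spending = 21 × 2604/13 = 54684/13.
DWL = ½ × 21 × (2604/13 − 2226/13) = 3969/13; fraction = (3969/13) / (54684/13) = 9/124.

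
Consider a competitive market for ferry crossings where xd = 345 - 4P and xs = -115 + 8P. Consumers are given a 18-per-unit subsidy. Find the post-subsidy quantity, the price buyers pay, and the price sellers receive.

Pre-subsidy: 345 - 4P = -115 + 8P gives P* = 115/3, x* = 575/3.
With the rebate, buyers effectively pay Pb = Ps − 18, where Ps is the price sellers receive.
Demand in terms of Ps becomes xd = 345 − 4(Ps − 18) = 417 - 4Ps. Setting this equal to supply: 417 - 4Ps = -115 + 8Ps, so Ps = 133/3.
Buyers pay Pb = 133/3 − 18 = 79/3; x' = -115 + 8·(133/3) = 719/3.

x' = 719/3; buyers pay 79/3; sellers receive 133/3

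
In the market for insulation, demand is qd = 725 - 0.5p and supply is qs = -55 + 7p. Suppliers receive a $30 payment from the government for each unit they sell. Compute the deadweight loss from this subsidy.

Deadweight loss = $210

Pre-subsidy: 725 - 0.5p = -55 + 7p gives p* = 104, q* = 673.
With the subsidy, sellers receive ps = pb + 30 for each unit, where pb is the price buyers pay.
Supply in terms of pb becomes qs = -55 + 7(pb + 30) = 155 + 7pb. Setting this equal to demand: 725 - 0.5pb = 155 + 7pb, so pb = 76.
Sellers receive ps = 76 + 30 = 106; q' = 725 − 0.5·76 = 687.
The subsidy expands output by 687 − 673 = 14 past the efficient level; on those units the gap between marginal cost and willingness to pay runs from 0 up to 30.
DWL = ½ × 30 × 14 = 210.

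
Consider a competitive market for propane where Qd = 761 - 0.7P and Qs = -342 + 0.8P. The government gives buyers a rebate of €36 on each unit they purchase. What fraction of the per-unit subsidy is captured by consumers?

Pre-subsidy: 761 - 0.7P = -342 + 0.8P gives P* = 2206/3, Q* = 3694/15.
With the rebate, buyers effectively pay Pb = Ps − 36, where Ps is the price sellers receive.
Demand in terms of Ps becomes Qd = 761 − 0.7(Ps − 36) = 786.2 - 0.7Ps. Setting this equal to supply: 786.2 - 0.7Ps = -342 + 0.8Ps, so Ps = 11282/15.
Buyers pay Pb = 11282/15 − 36 = 10742/15; Q' = -342 + 0.8·(11282/15) = 19478/75.
Buyers' price falls by P* − Pb = 2206/3 − 10742/15 = 19.2; sellers' price rises by Ps − P* = 11282/15 − 2206/3 = 16.8.
So consumers capture 19.2/36 = 8/15 of each unit of subsidy.

Consumer share = 8/15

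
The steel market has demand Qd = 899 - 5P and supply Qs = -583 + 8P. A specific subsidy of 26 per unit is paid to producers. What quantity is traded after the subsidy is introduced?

Pre-subsidy: 899 - 5P = -583 + 8P gives P* = 114, Q* = 329.
With the subsidy, sellers receive Ps = Pb + 26 for each unit, where Pb is the price buyers pay.
Supply in terms of Pb becomes Qs = -583 + 8(Pb + 26) = -375 + 8Pb. Setting this equal to demand: 899 - 5Pb = -375 + 8Pb, so Pb = 98.
Sellers receive Ps = 98 + 26 = 124; Q' = 899 − 5·98 = 409.

Q' = 409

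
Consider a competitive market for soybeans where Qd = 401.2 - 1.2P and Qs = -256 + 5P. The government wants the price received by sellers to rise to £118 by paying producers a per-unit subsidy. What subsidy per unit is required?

Required subsidy s = £62 per unit

At a seller price of 118, quantity supplied is -256 + 5·118 = 334.
Buyers absorb 334 only when they pay Pb with 401.2 − 1.2·Pb = 334, i.e. Pb = 56.
s = Ps − Pb = 118 − 56 = 62.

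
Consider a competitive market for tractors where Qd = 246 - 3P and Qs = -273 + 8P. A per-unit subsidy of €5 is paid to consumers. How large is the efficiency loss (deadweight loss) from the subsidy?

Pre-subsidy: 246 - 3P = -273 + 8P gives P* = 519/11, Q* = 1149/11.
With the rebate, buyers effectively pay Pb = Ps − 5, where Ps is the price sellers receive.
Demand in terms of Ps becomes Qd = 246 − 3(Ps − 5) = 261 - 3Ps. Setting this equal to supply: 261 - 3Ps = -273 + 8Ps, so Ps = 534/11.
Buyers pay Pb = 534/11 − 5 = 479/11; Q' = -273 + 8·(534/11) = 1269/11.
The subsidy expands output by 1269/11 − 1149/11 = 120/11 past the efficient level; on those units the gap between marginal cost and willingness to pay runs from 0 up to 5.
DWL = ½ × 5 × 120/11 = 300/11.

Deadweight loss = 300/11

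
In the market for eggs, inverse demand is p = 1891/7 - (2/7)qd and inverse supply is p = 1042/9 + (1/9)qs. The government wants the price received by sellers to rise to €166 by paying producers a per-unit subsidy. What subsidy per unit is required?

At a seller price of 166, quantity supplied is -1042 + 9·166 = 452.
Buyers absorb 452 only when they pay pb = 1891/7 − (2/7)·452 = 141.
s = ps − pb = 166 − 141 = 25.

Required subsidy s = €25 per unit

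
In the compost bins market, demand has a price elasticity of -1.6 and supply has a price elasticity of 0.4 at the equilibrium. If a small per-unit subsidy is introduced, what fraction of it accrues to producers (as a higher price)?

Producer share = 0.8

For a small subsidy around the equilibrium, the benefit split depends on the relative slopes, which at a point are proportional to the elasticities.
Buyer share = εs/(εs + |εd|) = 0.4/(0.4 + 1.6) = 0.2; seller share = |εd|/(εs + |εd|) = 0.8.
So producers capture 0.8 of the subsidy.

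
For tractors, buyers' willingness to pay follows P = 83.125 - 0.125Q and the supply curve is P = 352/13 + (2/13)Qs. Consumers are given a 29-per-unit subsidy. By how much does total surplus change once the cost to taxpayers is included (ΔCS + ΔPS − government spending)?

Net change in total surplus = -1508

Pre-subsidy: 83.125 - 0.125Q = 352/13 + (2/13)Q gives Q* = 201 and P* = 58.
With the rebate, buyers effectively pay Pb = Ps − 29, where Ps is the price sellers receive.
On the curves, Pb = 83.125 - 0.125Q and Ps = 352/13 + (2/13)Q; the wedge Ps − Pb = 29 gives 352/13 + (2/13)Q − (83.125 - 0.125Q) = 29, so Q' = 305.
Then Pb = 83.125 − 0.125·305 = 45 and Ps = 352/13 + (2/13)·305 = 74.
ΔCS = ½(201 + 305)(58 − 45) = 3289; ΔPS = ½(201 + 305)(74 − 58) = 4048.
Government spending = 29 × 305 = 8845.
Net change = 3289 + 4048 − 8845 = -1508. The loss equals the DWL triangle ½·29·104.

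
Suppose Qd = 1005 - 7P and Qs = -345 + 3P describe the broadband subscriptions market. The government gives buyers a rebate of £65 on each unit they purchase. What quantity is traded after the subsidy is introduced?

Pre-subsidy: 1005 - 7P = -345 + 3P gives P* = 135, Q* = 60.
With the rebate, buyers effectively pay Pb = Ps − 65, where Ps is the price sellers receive.
Demand in terms of Ps becomes Qd = 1005 − 7(Ps − 65) = 1460 - 7Ps. Setting this equal to supply: 1460 - 7Ps = -345 + 3Ps, so Ps = 180.5.
Buyers pay Pb = 180.5 − 65 = 115.5; Q' = -345 + 3·180.5 = 196.5.

Q' = 196.5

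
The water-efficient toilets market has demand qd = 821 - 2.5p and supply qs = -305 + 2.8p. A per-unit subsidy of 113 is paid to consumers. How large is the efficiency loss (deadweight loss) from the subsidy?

Deadweight loss = 446915/53

Pre-subsidy: 821 - 2.5p = -305 + 2.8p gives p* = 11260/53, q* = 15363/53.
With the rebate, buyers effectively pay pb = ps − 113, where ps is the price sellers receive.
Demand in terms of ps becomes qd = 821 − 2.5(ps − 113) = 1103.5 - 2.5ps. Setting this equal to supply: 1103.5 - 2.5ps = -305 + 2.8ps, so ps = 14085/53.
Buyers pay pb = 14085/53 − 113 = 8096/53; q' = -305 + 2.8·(14085/53) = 23273/53.
The subsidy expands output by 23273/53 − 15363/53 = 7910/53 past the efficient level; on those units the gap between marginal cost and willingness to pay runs from 0 up to 113.
DWL = ½ × 113 × 7910/53 = 446915/53.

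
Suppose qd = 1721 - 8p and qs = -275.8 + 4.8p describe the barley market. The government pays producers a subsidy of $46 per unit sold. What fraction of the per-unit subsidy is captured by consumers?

Pre-subsidy: 1721 - 8p = -275.8 + 4.8p gives p* = 156, q* = 473.
With the subsidy, sellers receive ps = pb + 46 for each unit, where pb is the price buyers pay.
Supply in terms of pb becomes qs = -275.8 + 4.8(pb + 46) = -55 + 4.8pb. Setting this equal to demand: 1721 - 8pb = -55 + 4.8pb, so pb = 138.75.
Sellers receive ps = 138.75 + 46 = 184.75; q' = 1721 − 8·138.75 = 611.
Buyers' price falls by p* − pb = 156 − 138.75 = 17.25; sellers' price rises by ps − p* = 184.75 − 156 = 28.75.
So consumers capture 17.25/46 = 0.375 of each unit of subsidy.

Consumer share = 0.375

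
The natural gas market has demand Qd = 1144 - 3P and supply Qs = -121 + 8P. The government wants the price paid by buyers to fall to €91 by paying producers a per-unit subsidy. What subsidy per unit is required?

Required subsidy s = €33 per unit

At a buyer price of 91, quantity demanded is 1144 − 3·91 = 871.
Sellers supply 871 only when they receive Ps with -121 + 8·Ps = 871, i.e. Ps = 124.
s = Ps − Pb = 124 − 91 = 33.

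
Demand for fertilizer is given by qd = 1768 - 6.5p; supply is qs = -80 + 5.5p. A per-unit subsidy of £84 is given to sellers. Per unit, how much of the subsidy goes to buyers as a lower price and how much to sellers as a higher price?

Pre-subsidy: 1768 - 6.5p = -80 + 5.5p gives p* = 154, q* = 767.
With the subsidy, sellers receive ps = pb + 84 for each unit, where pb is the price buyers pay.
Supply in terms of pb becomes qs = -80 + 5.5(pb + 84) = 382 + 5.5pb. Setting this equal to demand: 1768 - 6.5pb = 382 + 5.5pb, so pb = 115.5.
Sellers receive ps = 115.5 + 84 = 199.5; q' = 1768 − 6.5·115.5 = 1017.25.
Buyers' price falls by p* − pb = 154 − 115.5 = 38.5; sellers' price rises by ps − p* = 199.5 − 154 = 45.5.

Buyers gain £38.5 per unit; sellers gain £45.5 per unit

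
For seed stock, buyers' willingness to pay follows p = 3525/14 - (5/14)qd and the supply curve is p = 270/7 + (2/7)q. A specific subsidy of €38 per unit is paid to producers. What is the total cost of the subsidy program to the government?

Government cost = 133646/9

Pre-subsidy: 3525/14 - (5/14)q = 270/7 + (2/7)q gives q* = 995/3 and p* = 400/3.
With the subsidy, sellers receive ps = pb + 38 for each unit, where pb is the price buyers pay.
On the curves, pb = 3525/14 - (5/14)q and ps = 270/7 + (2/7)q; the wedge ps − pb = 38 gives 270/7 + (2/7)q − (3525/14 - (5/14)q) = 38, so q' = 3517/9.
Then pb = 3525/14 − (5/14)·(3517/9) = 1010/9 and ps = 270/7 + (2/7)·(3517/9) = 1352/9.
Government outlay = subsidy × quantity = 38 × 3517/9 = 133646/9.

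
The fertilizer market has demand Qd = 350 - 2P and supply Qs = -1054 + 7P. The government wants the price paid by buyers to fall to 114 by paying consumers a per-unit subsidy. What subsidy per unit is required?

Required subsidy s = 54 per unit

At a buyer price of 114, quantity demanded is 350 − 2·114 = 122.
Sellers supply 122 only when they receive Ps with -1054 + 7·Ps = 122, i.e. Ps = 168.
s = Ps − Pb = 168 − 114 = 54.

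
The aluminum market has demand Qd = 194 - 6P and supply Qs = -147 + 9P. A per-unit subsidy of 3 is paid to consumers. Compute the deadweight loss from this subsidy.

Deadweight loss = 16.2

Pre-subsidy: 194 - 6P = -147 + 9P gives P* = 341/15, Q* = 57.6.
With the rebate, buyers effectively pay Pb = Ps − 3, where Ps is the price sellers receive.
Demand in terms of Ps becomes Qd = 194 − 6(Ps − 3) = 212 - 6Ps. Setting this equal to supply: 212 - 6Ps = -147 + 9Ps, so Ps = 359/15.
Buyers pay Pb = 359/15 − 3 = 314/15; Q' = -147 + 9·(359/15) = 68.4.
The subsidy expands output by 68.4 − 57.6 = 10.8 past the efficient level; on those units the gap between marginal cost and willingness to pay runs from 0 up to 3.
DWL = ½ × 3 × 10.8 = 16.2.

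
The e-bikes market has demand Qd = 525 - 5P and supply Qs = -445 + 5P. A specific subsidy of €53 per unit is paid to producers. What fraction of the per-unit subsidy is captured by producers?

Pre-subsidy: 525 - 5P = -445 + 5P gives P* = 97, Q* = 40.
With the subsidy, sellers receive Ps = Pb + 53 for each unit, where Pb is the price buyers pay.
Supply in terms of Pb becomes Qs = -445 + 5(Pb + 53) = -180 + 5Pb. Setting this equal to demand: 525 - 5Pb = -180 + 5Pb, so Pb = 70.5.
Sellers receive Ps = 70.5 + 53 = 123.5; Q' = 525 − 5·70.5 = 172.5.
Buyers' price falls by P* − Pb = 97 − 70.5 = 26.5; sellers' price rises by Ps − P* = 123.5 − 97 = 26.5.
So producers capture 26.5/53 = 0.5 of each unit of subsidy.

Producer share = 0.5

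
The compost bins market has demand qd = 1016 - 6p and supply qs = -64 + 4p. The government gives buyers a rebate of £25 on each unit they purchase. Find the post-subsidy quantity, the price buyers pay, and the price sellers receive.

q' = 428; buyers pay £98; sellers receive £123

Pre-subsidy: 1016 - 6p = -64 + 4p gives p* = 108, q* = 368.
With the rebate, buyers effectively pay pb = ps − 25, where ps is the price sellers receive.
Demand in terms of ps becomes qd = 1016 − 6(ps − 25) = 1166 - 6ps. Setting this equal to supply: 1166 - 6ps = -64 + 4ps, so ps = 123.
Buyers pay pb = 123 − 25 = 98; q' = -64 + 4·123 = 428.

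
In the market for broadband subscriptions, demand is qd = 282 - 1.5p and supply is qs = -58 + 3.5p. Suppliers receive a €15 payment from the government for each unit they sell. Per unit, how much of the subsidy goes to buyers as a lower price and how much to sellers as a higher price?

Buyers gain €10.5 per unit; sellers gain €4.5 per unit

Pre-subsidy: 282 - 1.5p = -58 + 3.5p gives p* = 68, q* = 180.
With the subsidy, sellers receive ps = pb + 15 for each unit, where pb is the price buyers pay.
Supply in terms of pb becomes qs = -58 + 3.5(pb + 15) = -5.5 + 3.5pb. Setting this equal to demand: 282 - 1.5pb = -5.5 + 3.5pb, so pb = 57.5.
Sellers receive ps = 57.5 + 15 = 72.5; q' = 282 − 1.5·57.5 = 195.75.
Buyers' price falls by p* − pb = 68 − 57.5 = 10.5; sellers' price rises by ps − p* = 72.5 − 68 = 4.5.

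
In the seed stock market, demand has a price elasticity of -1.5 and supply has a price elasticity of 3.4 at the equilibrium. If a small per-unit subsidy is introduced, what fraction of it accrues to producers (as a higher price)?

Producer share = 15/49

For a small subsidy around the equilibrium, the benefit split depends on the relative slopes, which at a point are proportional to the elasticities.
Buyer share = εs/(εs + |εd|) = 3.4/(3.4 + 1.5) = 34/49; seller share = |εd|/(εs + |εd|) = 15/49.
So producers capture 15/49 of the subsidy.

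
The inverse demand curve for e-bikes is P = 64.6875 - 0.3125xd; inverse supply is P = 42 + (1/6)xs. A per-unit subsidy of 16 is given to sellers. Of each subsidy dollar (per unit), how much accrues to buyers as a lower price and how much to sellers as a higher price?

Pre-subsidy: 64.6875 - 0.3125x = 42 + (1/6)x gives x* = 1089/23 and P* = 2295/46.
With the subsidy, sellers receive Ps = Pb + 16 for each unit, where Pb is the price buyers pay.
On the curves, Pb = 64.6875 - 0.3125x and Ps = 42 + (1/6)x; the wedge Ps − Pb = 16 gives 42 + (1/6)x − (64.6875 - 0.3125x) = 16, so x' = 1857/23.
Then Pb = 64.6875 − 0.3125·(1857/23) = 1815/46 and Ps = 42 + (1/6)·(1857/23) = 2551/46.
Buyers' price falls by P* − Pb = 2295/46 − 1815/46 = 240/23; sellers' price rises by Ps − P* = 2551/46 − 2295/46 = 128/23.

Buyers gain 240/23 per unit; sellers gain 128/23 per unit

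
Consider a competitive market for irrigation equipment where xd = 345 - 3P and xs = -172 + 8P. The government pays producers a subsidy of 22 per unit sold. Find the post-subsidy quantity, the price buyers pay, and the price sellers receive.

x' = 252; buyers pay 31; sellers receive 53

Pre-subsidy: 345 - 3P = -172 + 8P gives P* = 47, x* = 204.
With the subsidy, sellers receive Ps = Pb + 22 for each unit, where Pb is the price buyers pay.
Supply in terms of Pb becomes xs = -172 + 8(Pb + 22) = 4 + 8Pb. Setting this equal to demand: 345 - 3Pb = 4 + 8Pb, so Pb = 31.
Sellers receive Ps = 31 + 22 = 53; x' = 345 − 3·31 = 252.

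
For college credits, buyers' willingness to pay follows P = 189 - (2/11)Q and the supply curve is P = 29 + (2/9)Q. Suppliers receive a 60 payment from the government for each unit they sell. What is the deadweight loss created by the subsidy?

Deadweight loss = 4455

Pre-subsidy: 189 - (2/11)Q = 29 + (2/9)Q gives Q* = 396 and P* = 117.
With the subsidy, sellers receive Ps = Pb + 60 for each unit, where Pb is the price buyers pay.
On the curves, Pb = 189 - (2/11)Q and Ps = 29 + (2/9)Q; the wedge Ps − Pb = 60 gives 29 + (2/9)Q − (189 - (2/11)Q) = 60, so Q' = 544.5.
Then Pb = 189 − (2/11)·544.5 = 90 and Ps = 29 + (2/9)·544.5 = 150.
The subsidy expands output by 544.5 − 396 = 148.5 past the efficient level; on those units the gap between marginal cost and willingness to pay runs from 0 up to 60.
DWL = ½ × 60 × 148.5 = 4455.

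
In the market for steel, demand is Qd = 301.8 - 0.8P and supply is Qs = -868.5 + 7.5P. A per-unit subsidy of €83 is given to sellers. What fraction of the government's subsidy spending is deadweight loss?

DWL / government spending = 10/83

Pre-subsidy: 301.8 - 0.8P = -868.5 + 7.5P gives P* = 141, Q* = 189.
With the subsidy, sellers receive Ps = Pb + 83 for each unit, where Pb is the price buyers pay.
Supply in terms of Pb becomes Qs = -868.5 + 7.5(Pb + 83) = -246 + 7.5Pb. Setting this equal to demand: 301.8 - 0.8Pb = -246 + 7.5Pb, so Pb = 66.
Sellers receive Ps = 66 + 83 = 149; Q' = 301.8 − 0.8·66 = 249.
ΔCS = ½(189 + 249)(141 − 66) = 16425; ΔPS = ½(189 + 249)(149 − 141) = 1752.
Government spending = 83 × 249 = 20667.
DWL = ½ × 83 × (249 − 189) = 2490; fraction = 2490 / 20667 = 10/83.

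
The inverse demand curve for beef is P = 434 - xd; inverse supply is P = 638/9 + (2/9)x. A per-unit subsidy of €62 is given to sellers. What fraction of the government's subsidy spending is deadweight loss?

DWL / government spending = 279/3826

Pre-subsidy: 434 - x = 638/9 + (2/9)x gives x* = 3268/11 and P* = 1506/11.
With the subsidy, sellers receive Ps = Pb + 62 for each unit, where Pb is the price buyers pay.
On the curves, Pb = 434 - x and Ps = 638/9 + (2/9)x; the wedge Ps − Pb = 62 gives 638/9 + (2/9)x − (434 - x) = 62, so x' = 3826/11.
Then Pb = 434 − 1·(3826/11) = 948/11 and Ps = 638/9 + (2/9)·(3826/11) = 1630/11.
ΔCS = ½(3268/11 + 3826/11)(1506/11 − 948/11) = 1979226/121; ΔPS = ½(3268/11 + 3826/11)(1630/11 − 1506/11) = 439828/121.
Government spending = 62 × 3826/11 = 237212/11.
DWL = ½ × 62 × (3826/11 − 3268/11) = 17298/11; fraction = (17298/11) / (237212/11) = 279/3826.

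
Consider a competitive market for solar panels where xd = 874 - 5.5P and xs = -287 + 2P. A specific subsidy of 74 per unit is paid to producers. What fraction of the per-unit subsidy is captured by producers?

Pre-subsidy: 874 - 5.5P = -287 + 2P gives P* = 154.8, x* = 22.6.
With the subsidy, sellers receive Ps = Pb + 74 for each unit, where Pb is the price buyers pay.
Supply in terms of Pb becomes xs = -287 + 2(Pb + 74) = -139 + 2Pb. Setting this equal to demand: 874 - 5.5Pb = -139 + 2Pb, so Pb = 2026/15.
Sellers receive Ps = 2026/15 + 74 = 3136/15; x' = 874 − 5.5·(2026/15) = 1967/15.
Buyers' price falls by P* − Pb = 154.8 − 2026/15 = 296/15; sellers' price rises by Ps − P* = 3136/15 − 154.8 = 814/15.
So producers capture (814/15)/74 = 11/15 of each unit of subsidy.

Producer share = 11/15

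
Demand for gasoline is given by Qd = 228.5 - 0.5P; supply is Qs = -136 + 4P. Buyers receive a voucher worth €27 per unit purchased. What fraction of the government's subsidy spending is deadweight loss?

Pre-subsidy: 228.5 - 0.5P = -136 + 4P gives P* = 81, Q* = 188.
With the rebate, buyers effectively pay Pb = Ps − 27, where Ps is the price sellers receive.
Demand in terms of Ps becomes Qd = 228.5 − 0.5(Ps − 27) = 242 - 0.5Ps. Setting this equal to supply: 242 - 0.5Ps = -136 + 4Ps, so Ps = 84.
Buyers pay Pb = 84 − 27 = 57; Q' = -136 + 4·84 = 200.
ΔCS = ½(188 + 200)(81 − 57) = 4656; ΔPS = ½(188 + 200)(84 − 81) = 582.
Government spending = 27 × 200 = 5400.
DWL = ½ × 27 × (200 − 188) = 162; fraction = 162 / 5400 = 0.03.

DWL / government spending = 0.03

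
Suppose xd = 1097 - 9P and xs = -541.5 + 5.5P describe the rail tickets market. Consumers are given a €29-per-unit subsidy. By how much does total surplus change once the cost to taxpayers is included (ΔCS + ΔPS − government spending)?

Pre-subsidy: 1097 - 9P = -541.5 + 5.5P gives P* = 113, x* = 80.
With the rebate, buyers effectively pay Pb = Ps − 29, where Ps is the price sellers receive.
Demand in terms of Ps becomes xd = 1097 − 9(Ps − 29) = 1358 - 9Ps. Setting this equal to supply: 1358 - 9Ps = -541.5 + 5.5Ps, so Ps = 131.
Buyers pay Pb = 131 − 29 = 102; x' = -541.5 + 5.5·131 = 179.
ΔCS = ½(80 + 179)(113 − 102) = 1424.5; ΔPS = ½(80 + 179)(131 − 113) = 2331.
Government spending = 29 × 179 = 5191.
Net change = 1424.5 + 2331 − 5191 = -1435.5. The loss equals the DWL triangle ½·29·99.

Net change in total surplus = -€1435.5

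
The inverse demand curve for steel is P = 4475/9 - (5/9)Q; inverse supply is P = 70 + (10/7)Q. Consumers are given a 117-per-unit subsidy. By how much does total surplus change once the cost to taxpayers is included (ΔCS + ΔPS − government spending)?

Net change in total surplus = -3449.628

Pre-subsidy: 4475/9 - (5/9)Q = 70 + (10/7)Q gives Q* = 215.32 and P* = 377.6.
With the rebate, buyers effectively pay Pb = Ps − 117, where Ps is the price sellers receive.
On the curves, Pb = 4475/9 - (5/9)Q and Ps = 70 + (10/7)Q; the wedge Ps − Pb = 117 gives 70 + (10/7)Q − (4475/9 - (5/9)Q) = 117, so Q' = 274.288.
Then Pb = 4475/9 − (5/9)·274.288 = 344.84 and Ps = 70 + (10/7)·274.288 = 461.84.
ΔCS = ½(215.32 + 274.288)(377.6 − 344.84) = 8019.77904; ΔPS = ½(215.32 + 274.288)(461.84 − 377.6) = 20622.28896.
Government spending = 117 × 274.288 = 32091.696.
Net change = 8019.77904 + 20622.28896 − 32091.696 = -3449.628. The loss equals the DWL triangle ½·117·58.968.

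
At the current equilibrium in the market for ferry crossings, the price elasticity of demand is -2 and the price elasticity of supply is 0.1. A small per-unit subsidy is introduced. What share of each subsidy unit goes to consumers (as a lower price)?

For a small subsidy around the equilibrium, the benefit split depends on the relative slopes, which at a point are proportional to the elasticities.
Buyer share = εs/(εs + |εd|) = 0.1/(0.1 + 2) = 1/21; seller share = |εd|/(εs + |εd|) = 20/21.

Consumer share = 1/21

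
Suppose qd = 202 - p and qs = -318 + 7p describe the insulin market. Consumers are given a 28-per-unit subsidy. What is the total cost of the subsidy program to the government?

Pre-subsidy: 202 - p = -318 + 7p gives p* = 65, q* = 137.
With the rebate, buyers effectively pay pb = ps − 28, where ps is the price sellers receive.
Demand in terms of ps becomes qd = 202 − 1(ps − 28) = 230 - ps. Setting this equal to supply: 230 - ps = -318 + 7ps, so ps = 68.5.
Buyers pay pb = 68.5 − 28 = 40.5; q' = -318 + 7·68.5 = 161.5.
Government outlay = subsidy × quantity = 28 × 161.5 = 4522.

Government cost = 4522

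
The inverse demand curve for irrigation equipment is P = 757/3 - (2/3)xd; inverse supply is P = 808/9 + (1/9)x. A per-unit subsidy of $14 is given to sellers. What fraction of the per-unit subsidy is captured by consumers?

Pre-subsidy: 757/3 - (2/3)x = 808/9 + (1/9)x gives x* = 209 and P* = 113.
With the subsidy, sellers receive Ps = Pb + 14 for each unit, where Pb is the price buyers pay.
On the curves, Pb = 757/3 - (2/3)x and Ps = 808/9 + (1/9)x; the wedge Ps − Pb = 14 gives 808/9 + (1/9)x − (757/3 - (2/3)x) = 14, so x' = 227.
Then Pb = 757/3 − (2/3)·227 = 101 and Ps = 808/9 + (1/9)·227 = 115.
Buyers' price falls by P* − Pb = 113 − 101 = 12; sellers' price rises by Ps − P* = 115 − 113 = 2.
So consumers capture 12/14 = 6/7 of each unit of subsidy.

Consumer share = 6/7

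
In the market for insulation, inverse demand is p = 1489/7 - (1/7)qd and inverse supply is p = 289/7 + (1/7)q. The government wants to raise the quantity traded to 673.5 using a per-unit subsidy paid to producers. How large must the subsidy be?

Required subsidy s = 21 per unit

At q = 673.5, from the demand curve buyers pay pb = 1489/7 − (1/7)·673.5 = 116.5; from the supply curve sellers need ps = 289/7 + (1/7)·673.5 = 137.5.
The subsidy must fill the gap: s = ps − pb = 137.5 − 116.5 = 21.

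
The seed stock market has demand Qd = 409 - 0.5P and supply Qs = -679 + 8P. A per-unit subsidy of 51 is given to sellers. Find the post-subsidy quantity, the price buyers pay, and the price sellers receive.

Q' = 369; buyers pay 80; sellers receive 131

Pre-subsidy: 409 - 0.5P = -679 + 8P gives P* = 128, Q* = 345.
With the subsidy, sellers receive Ps = Pb + 51 for each unit, where Pb is the price buyers pay.
Supply in terms of Pb becomes Qs = -679 + 8(Pb + 51) = -271 + 8Pb. Setting this equal to demand: 409 - 0.5Pb = -271 + 8Pb, so Pb = 80.
Sellers receive Ps = 80 + 51 = 131; Q' = 409 − 0.5·80 = 369.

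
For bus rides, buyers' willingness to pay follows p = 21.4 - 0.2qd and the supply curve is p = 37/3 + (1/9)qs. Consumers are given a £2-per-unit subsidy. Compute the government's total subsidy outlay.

Government cost = 498/7

Pre-subsidy: 21.4 - 0.2q = 37/3 + (1/9)q gives q* = 204/7 and p* = 109/7.
With the rebate, buyers effectively pay pb = ps − 2, where ps is the price sellers receive.
On the curves, pb = 21.4 - 0.2q and ps = 37/3 + (1/9)q; the wedge ps − pb = 2 gives 37/3 + (1/9)q − (21.4 - 0.2q) = 2, so q' = 249/7.
Then pb = 21.4 − 0.2·(249/7) = 100/7 and ps = 37/3 + (1/9)·(249/7) = 114/7.
Government outlay = subsidy × quantity = 2 × 249/7 = 498/7.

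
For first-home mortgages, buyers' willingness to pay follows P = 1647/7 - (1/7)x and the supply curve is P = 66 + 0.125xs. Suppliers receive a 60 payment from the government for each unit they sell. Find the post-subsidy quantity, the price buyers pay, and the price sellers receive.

Pre-subsidy: 1647/7 - (1/7)x = 66 + 0.125x gives x* = 632 and P* = 145.
With the subsidy, sellers receive Ps = Pb + 60 for each unit, where Pb is the price buyers pay.
On the curves, Pb = 1647/7 - (1/7)x and Ps = 66 + 0.125x; the wedge Ps − Pb = 60 gives 66 + 0.125x − (1647/7 - (1/7)x) = 60, so x' = 856.
Then Pb = 1647/7 − (1/7)·856 = 113 and Ps = 66 + 0.125·856 = 173.

x' = 856; buyers pay 113; sellers receive 173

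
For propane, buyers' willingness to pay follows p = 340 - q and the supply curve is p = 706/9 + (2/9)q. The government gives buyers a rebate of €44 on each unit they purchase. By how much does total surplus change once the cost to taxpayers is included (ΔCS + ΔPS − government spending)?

Net change in total surplus = -€792

Pre-subsidy: 340 - q = 706/9 + (2/9)q gives q* = 214 and p* = 126.
With the rebate, buyers effectively pay pb = ps − 44, where ps is the price sellers receive.
On the curves, pb = 340 - q and ps = 706/9 + (2/9)q; the wedge ps − pb = 44 gives 706/9 + (2/9)q − (340 - q) = 44, so q' = 250.
Then pb = 340 − 1·250 = 90 and ps = 706/9 + (2/9)·250 = 134.
ΔCS = ½(214 + 250)(126 − 90) = 8352; ΔPS = ½(214 + 250)(134 − 126) = 1856.
Government spending = 44 × 250 = 11000.
Net change = 8352 + 1856 − 11000 = -792. The loss equals the DWL triangle ½·44·36.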